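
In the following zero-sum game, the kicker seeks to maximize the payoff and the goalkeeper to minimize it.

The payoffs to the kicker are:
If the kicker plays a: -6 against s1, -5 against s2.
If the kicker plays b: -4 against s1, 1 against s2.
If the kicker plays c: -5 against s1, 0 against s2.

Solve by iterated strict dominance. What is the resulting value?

-4

Column s2 is strictly dominated by s1 for the goalkeeper (-6<-5, -4<1, -5<0); eliminate s2.
Row c is strictly dominated by row b (-4>-5); eliminate c.
Row a is strictly dominated by row b (-4>-6); eliminate a.
Only (b, s1) remains, with payoff -4.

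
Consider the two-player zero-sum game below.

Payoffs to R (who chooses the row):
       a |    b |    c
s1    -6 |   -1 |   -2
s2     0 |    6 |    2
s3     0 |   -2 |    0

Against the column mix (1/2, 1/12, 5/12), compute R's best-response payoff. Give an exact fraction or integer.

4/3

s1: (-6)·(1/2) + (-1)·(1/12) + (-2)·(5/12) = -47/12.
s2: (0)·(1/2) + (6)·(1/12) + (2)·(5/12) = 4/3.
s3: (0)·(1/2) + (-2)·(1/12) + (0)·(5/12) = -1/6.
The best pure response is s2 with expected payoff 4/3.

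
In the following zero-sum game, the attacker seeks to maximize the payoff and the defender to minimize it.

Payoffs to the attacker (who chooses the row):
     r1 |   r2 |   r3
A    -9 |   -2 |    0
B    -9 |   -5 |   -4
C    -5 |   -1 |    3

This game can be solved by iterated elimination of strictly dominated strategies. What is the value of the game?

Column r3 is strictly dominated by r1 for the defender (-9<0, -9<-4, -5<3); eliminate r3.
Column r2 is strictly dominated by r1 for the defender (-9<-2, -9<-5, -5<-1); eliminate r2.
Row A is strictly dominated by row C (-5>-9); eliminate A.
Row B is strictly dominated by row C (-5>-9); eliminate B.
Only (C, r1) remains, with payoff -5.

-5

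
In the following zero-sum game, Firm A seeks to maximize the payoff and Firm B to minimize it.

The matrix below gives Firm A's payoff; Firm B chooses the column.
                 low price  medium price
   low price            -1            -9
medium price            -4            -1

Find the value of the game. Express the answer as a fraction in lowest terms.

-35/11

Row minima are -9 and -4, so Firm A's maximin is -4; column maxima are -1 and -1, so Firm B's minimax is -1. These differ, so the equilibrium is in mixed strategies.
Let Firm A play low price with probability p. Firm B is indifferent when −p − 4(1−p) = −9p − (1−p), giving p = 3/11.
Let Firm B play low price with probability q. Firm A is indifferent when −q − 9(1−q) = −4q − (1−q), giving q = 8/11.
The value is -1·(8/11) + (-9)·(3/11) = -35/11.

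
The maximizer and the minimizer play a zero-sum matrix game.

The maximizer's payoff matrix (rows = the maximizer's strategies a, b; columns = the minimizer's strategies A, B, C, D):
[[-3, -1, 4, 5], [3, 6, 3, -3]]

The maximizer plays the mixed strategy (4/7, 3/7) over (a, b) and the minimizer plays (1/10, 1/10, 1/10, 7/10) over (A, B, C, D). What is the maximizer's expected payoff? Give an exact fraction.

113/70

Against (1/10, 1/10, 1/10, 7/10), each row's expected payoff is a: 7/2; b: -9/10.
Taking the (4/7, 3/7)-weighted average: (4/7)·(7/2) + (3/7)·(-9/10) = 113/70.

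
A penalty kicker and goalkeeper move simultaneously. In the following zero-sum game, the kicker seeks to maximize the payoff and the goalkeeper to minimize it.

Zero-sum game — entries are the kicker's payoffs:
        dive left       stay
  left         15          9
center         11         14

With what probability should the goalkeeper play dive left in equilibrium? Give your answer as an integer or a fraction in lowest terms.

5/9

Row minima are 9 and 11, so the kicker's maximin is 11; column maxima are 15 and 14, so the goalkeeper's minimax is 14. These differ, so the equilibrium is in mixed strategies.
Let the goalkeeper play dive left with probability q. The kicker is indifferent when 15q + 9(1−q) = 11q + 14(1−q), giving q = 5/9.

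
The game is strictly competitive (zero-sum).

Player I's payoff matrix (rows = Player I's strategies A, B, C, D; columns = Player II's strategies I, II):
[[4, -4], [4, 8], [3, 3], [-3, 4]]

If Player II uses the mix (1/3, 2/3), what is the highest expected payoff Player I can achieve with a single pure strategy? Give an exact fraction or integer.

A: (4)·(1/3) + (-4)·(2/3) = -4/3.
B: (4)·(1/3) + (8)·(2/3) = 20/3.
C: (3)·(1/3) + (3)·(2/3) = 3.
D: (-3)·(1/3) + (4)·(2/3) = 5/3.
The best pure response is B with expected payoff 20/3.

20/3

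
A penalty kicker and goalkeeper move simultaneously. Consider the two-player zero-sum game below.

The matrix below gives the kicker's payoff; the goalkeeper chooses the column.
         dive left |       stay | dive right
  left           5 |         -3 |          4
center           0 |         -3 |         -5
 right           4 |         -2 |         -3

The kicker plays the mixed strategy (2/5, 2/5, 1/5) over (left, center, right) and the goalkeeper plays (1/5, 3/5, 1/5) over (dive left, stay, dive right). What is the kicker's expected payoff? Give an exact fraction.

Against (1/5, 3/5, 1/5), each row's expected payoff is left: 0; center: -14/5; right: -1.
Taking the (2/5, 2/5, 1/5)-weighted average: (2/5)·(0) + (2/5)·(-14/5) + (1/5)·(-1) = -33/25.

-33/25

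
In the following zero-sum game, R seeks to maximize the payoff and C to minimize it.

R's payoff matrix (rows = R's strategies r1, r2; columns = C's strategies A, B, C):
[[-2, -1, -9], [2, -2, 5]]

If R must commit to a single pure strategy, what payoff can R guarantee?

-2

The worst-case payoff for each row is r1: -9, r2: -2.
The best of these is -2.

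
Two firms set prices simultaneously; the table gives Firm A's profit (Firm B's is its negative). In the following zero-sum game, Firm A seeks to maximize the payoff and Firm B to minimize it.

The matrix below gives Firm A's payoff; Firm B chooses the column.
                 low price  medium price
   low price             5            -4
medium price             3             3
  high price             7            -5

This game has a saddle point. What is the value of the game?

3

Row minima: -4, 3, -5 → Firm A's maximin is 3.
Column maxima: 7, 3 → Firm B's minimax is 3.
They coincide at (medium price, medium price), so the value is 3.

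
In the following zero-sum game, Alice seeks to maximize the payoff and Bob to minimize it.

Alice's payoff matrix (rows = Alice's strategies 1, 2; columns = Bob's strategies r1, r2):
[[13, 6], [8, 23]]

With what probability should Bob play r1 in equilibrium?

Row minima are 6 and 8, so Alice's maximin is 8; column maxima are 13 and 23, so Bob's minimax is 13. These differ, so the equilibrium is in mixed strategies.
Let Bob play r1 with probability q. Alice is indifferent when 13q + 6(1−q) = 8q + 23(1−q), giving q = 17/22.

17/22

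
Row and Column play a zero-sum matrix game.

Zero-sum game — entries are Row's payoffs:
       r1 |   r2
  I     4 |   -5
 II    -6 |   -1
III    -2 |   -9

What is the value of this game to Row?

Row III is strictly dominated by row I, so Row never plays it.
The remaining 2×2 game on (I, II) × (r1, r2) has no saddle point. Let Row play I with probability p; indifference gives 4p − 6(1−p) = −5p − (1−p), so p = 5/14.
Similarly Column's optimal q on r1 is 2/7, and the value is 4·(2/7) + (-5)·(5/7) = -17/7.

-17/7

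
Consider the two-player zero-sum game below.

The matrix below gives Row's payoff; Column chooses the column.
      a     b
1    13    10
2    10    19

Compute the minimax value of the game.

Row minima are 10 and 10, so Row's maximin is 10; column maxima are 13 and 19, so Column's minimax is 13. These differ, so the equilibrium is in mixed strategies.
Let Row play 1 with probability p. Column is indifferent when 13p + 10(1−p) = 10p + 19(1−p), giving p = 3/4.
Let Column play a with probability q. Row is indifferent when 13q + 10(1−q) = 10q + 19(1−q), giving q = 3/4.
The value is 13·(3/4) + (10)·(1/4) = 49/4.

49/4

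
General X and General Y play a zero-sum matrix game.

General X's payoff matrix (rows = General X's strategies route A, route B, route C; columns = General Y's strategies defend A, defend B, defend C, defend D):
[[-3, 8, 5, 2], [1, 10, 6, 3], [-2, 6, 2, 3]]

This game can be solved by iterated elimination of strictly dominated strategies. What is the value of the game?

Column defend D is strictly dominated by defend A for General Y (-3<2, 1<3, -2<3); eliminate defend D.
Row route A is strictly dominated by row route B (1>-3, 10>8, 6>5); eliminate route A.
Row route C is strictly dominated by row route B (1>-2, 10>6, 6>2); eliminate route C.
Column defend B is strictly dominated by defend A for General Y (1<10); eliminate defend B.
Column defend C is strictly dominated by defend A for General Y (1<6); eliminate defend C.
Only (route B, defend A) remains, with payoff 1.

1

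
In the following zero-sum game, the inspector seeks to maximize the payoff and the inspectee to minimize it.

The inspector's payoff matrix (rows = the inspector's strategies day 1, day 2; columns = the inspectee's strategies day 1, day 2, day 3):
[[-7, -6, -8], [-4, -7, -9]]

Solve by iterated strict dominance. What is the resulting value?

Column day 2 is strictly dominated by day 3 for the inspectee (-8<-6, -9<-7); eliminate day 2.
Column day 1 is strictly dominated by day 3 for the inspectee (-8<-7, -9<-4); eliminate day 1.
Row day 2 is strictly dominated by row day 1 (-8>-9); eliminate day 2.
Only (day 1, day 3) remains, with payoff -8.

-8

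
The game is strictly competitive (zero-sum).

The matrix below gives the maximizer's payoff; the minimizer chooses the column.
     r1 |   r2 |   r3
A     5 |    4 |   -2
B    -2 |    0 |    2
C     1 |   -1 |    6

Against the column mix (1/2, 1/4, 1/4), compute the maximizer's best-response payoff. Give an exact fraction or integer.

3

A: (5)·(1/2) + (4)·(1/4) + (-2)·(1/4) = 3.
B: (-2)·(1/2) + (0)·(1/4) + (2)·(1/4) = -1/2.
C: (1)·(1/2) + (-1)·(1/4) + (6)·(1/4) = 7/4.
The best pure response is A with expected payoff 3.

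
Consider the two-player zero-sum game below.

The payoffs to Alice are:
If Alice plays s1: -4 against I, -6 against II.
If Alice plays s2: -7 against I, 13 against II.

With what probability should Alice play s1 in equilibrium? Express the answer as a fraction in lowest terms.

10/11

Row minima are -6 and -7, so Alice's maximin is -6; column maxima are -4 and 13, so Bob's minimax is -4. These differ, so the equilibrium is in mixed strategies.
Let Alice play s1 with probability p. Bob is indifferent when −4p − 7(1−p) = −6p + 13(1−p), giving p = 10/11.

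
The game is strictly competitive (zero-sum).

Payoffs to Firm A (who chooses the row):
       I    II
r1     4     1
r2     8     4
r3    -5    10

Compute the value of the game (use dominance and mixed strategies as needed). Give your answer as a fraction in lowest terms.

Row r1 is strictly dominated by row r2, so Firm A never plays it.
The remaining 2×2 game on (r2, r3) × (I, II) has no saddle point. Let Firm A play r2 with probability p; indifference gives 8p − 5(1−p) = 4p + 10(1−p), so p = 15/19.
Similarly Firm B's optimal q on I is 6/19, and the value is 8·(6/19) + (4)·(13/19) = 100/19.

100/19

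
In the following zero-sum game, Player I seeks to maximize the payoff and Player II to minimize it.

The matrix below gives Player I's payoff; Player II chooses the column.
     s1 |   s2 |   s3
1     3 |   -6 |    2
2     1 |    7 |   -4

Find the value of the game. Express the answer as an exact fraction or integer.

Column s1 is strictly dominated by s3 for Player II (it gives Player I more in every row).
The remaining 2×2 game on (1, 2) × (s2, s3) has no saddle point. Let Player I play 1 with probability p; indifference gives −6p + 7(1−p) = 2p − 4(1−p), so p = 11/19.
Similarly Player II's optimal q on s2 is 6/19, and the value is -6·(6/19) + (2)·(13/19) = -10/19.

-10/19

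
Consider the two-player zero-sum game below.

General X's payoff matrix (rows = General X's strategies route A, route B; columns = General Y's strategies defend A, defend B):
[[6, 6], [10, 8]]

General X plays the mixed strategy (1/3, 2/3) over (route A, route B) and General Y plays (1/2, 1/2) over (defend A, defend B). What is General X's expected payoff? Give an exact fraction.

Against (1/2, 1/2), each row's expected payoff is route A: 6; route B: 9.
Taking the (1/3, 2/3)-weighted average: (1/3)·(6) + (2/3)·(9) = 8.

8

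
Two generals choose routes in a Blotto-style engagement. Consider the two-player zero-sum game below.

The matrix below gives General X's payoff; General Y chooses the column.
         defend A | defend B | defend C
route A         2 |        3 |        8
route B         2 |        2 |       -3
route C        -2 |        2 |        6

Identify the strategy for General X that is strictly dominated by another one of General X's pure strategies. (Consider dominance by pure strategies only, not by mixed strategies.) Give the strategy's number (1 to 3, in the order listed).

3

Compare route C with route A: 2 > -2, 3 > 2, 8 > 6.
So route A strictly dominates route C for General X; route C is strictly dominated.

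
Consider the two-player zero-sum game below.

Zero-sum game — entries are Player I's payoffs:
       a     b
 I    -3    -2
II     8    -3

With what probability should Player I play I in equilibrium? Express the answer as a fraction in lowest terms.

Row minima are -3 and -3, so Player I's maximin is -3; column maxima are 8 and -2, so Player II's minimax is -2. These differ, so the equilibrium is in mixed strategies.
Let Player I play I with probability p. Player II is indifferent when −3p + 8(1−p) = −2p − 3(1−p), giving p = 11/12.

11/12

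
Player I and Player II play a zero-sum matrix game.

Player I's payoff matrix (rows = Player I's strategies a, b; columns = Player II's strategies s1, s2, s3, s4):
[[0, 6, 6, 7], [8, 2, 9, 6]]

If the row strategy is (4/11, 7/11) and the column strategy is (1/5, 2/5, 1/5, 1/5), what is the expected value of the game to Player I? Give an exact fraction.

Against (1/5, 2/5, 1/5, 1/5), each row's expected payoff is a: 5; b: 27/5.
Taking the (4/11, 7/11)-weighted average: (4/11)·(5) + (7/11)·(27/5) = 289/55.

289/55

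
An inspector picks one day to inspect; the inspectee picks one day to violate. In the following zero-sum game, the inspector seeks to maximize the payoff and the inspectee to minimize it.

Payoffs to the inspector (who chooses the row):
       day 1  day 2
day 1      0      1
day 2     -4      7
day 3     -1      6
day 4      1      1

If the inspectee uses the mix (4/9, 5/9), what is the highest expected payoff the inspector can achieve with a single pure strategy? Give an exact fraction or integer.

26/9

day 1: (0)·(4/9) + (1)·(5/9) = 5/9.
day 2: (-4)·(4/9) + (7)·(5/9) = 19/9.
day 3: (-1)·(4/9) + (6)·(5/9) = 26/9.
day 4: (1)·(4/9) + (1)·(5/9) = 1.
The best pure response is day 3 with expected payoff 26/9.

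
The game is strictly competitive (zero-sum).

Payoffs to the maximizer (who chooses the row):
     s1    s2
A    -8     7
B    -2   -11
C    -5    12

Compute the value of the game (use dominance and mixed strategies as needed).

Row A is strictly dominated by row C, so the maximizer never plays it.
The remaining 2×2 game on (B, C) × (s1, s2) has no saddle point. Let the maximizer play B with probability p; indifference gives −2p − 5(1−p) = −11p + 12(1−p), so p = 17/26.
Similarly the minimizer's optimal q on s1 is 23/26, and the value is -2·(23/26) + (-11)·(3/26) = -79/26.

-79/26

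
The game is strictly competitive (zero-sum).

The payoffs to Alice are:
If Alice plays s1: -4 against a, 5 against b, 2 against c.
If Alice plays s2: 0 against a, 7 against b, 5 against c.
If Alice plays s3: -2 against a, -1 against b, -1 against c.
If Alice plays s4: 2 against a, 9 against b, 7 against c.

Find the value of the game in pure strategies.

Row minima: -4, 0, -2, 2 → Alice's maximin is 2.
Column maxima: 2, 9, 7 → Bob's minimax is 2.
They coincide at (s4, a), so the value is 2.

2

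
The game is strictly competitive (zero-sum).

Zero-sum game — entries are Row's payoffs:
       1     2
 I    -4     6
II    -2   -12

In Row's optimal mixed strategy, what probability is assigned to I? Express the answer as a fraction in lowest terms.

Row minima are -4 and -12, so Row's maximin is -4; column maxima are -2 and 6, so Column's minimax is -2. These differ, so the equilibrium is in mixed strategies.
Let Row play I with probability p. Column is indifferent when −4p − 2(1−p) = 6p − 12(1−p), giving p = 1/2.

1/2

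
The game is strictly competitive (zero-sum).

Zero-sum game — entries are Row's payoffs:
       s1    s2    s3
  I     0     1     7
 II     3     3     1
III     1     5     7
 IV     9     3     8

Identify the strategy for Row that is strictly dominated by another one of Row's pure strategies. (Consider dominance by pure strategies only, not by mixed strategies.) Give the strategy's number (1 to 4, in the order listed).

Compare I with IV: 9 > 0, 3 > 1, 8 > 7.
So IV strictly dominates I for Row; I is strictly dominated.

1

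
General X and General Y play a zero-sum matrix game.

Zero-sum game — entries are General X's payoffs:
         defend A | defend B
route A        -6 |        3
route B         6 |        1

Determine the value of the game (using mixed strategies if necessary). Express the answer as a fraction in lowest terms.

12/7

Row minima are -6 and 1, so General X's maximin is 1; column maxima are 6 and 3, so General Y's minimax is 3. These differ, so the equilibrium is in mixed strategies.
Let General X play route A with probability p. General Y is indifferent when −6p + 6(1−p) = 3p + (1−p), giving p = 5/14.
Let General Y play defend A with probability q. General X is indifferent when −6q + 3(1−q) = 6q + (1−q), giving q = 1/7.
The value is -6·(1/7) + (3)·(6/7) = 12/7.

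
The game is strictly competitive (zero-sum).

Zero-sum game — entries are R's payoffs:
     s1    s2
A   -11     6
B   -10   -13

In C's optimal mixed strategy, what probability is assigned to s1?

19/20

Row minima are -11 and -13, so R's maximin is -11; column maxima are -10 and 6, so C's minimax is -10. These differ, so the equilibrium is in mixed strategies.
Let C play s1 with probability q. R is indifferent when −11q + 6(1−q) = −10q − 13(1−q), giving q = 19/20.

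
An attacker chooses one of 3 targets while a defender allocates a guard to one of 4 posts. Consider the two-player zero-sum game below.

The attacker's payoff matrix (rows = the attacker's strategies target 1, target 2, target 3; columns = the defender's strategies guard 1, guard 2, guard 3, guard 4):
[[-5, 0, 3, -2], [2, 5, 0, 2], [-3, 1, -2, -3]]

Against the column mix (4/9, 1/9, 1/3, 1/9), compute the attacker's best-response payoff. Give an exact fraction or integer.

5/3

target 1: (-5)·(4/9) + (0)·(1/9) + (3)·(1/3) + (-2)·(1/9) = -13/9.
target 2: (2)·(4/9) + (5)·(1/9) + (0)·(1/3) + (2)·(1/9) = 5/3.
target 3: (-3)·(4/9) + (1)·(1/9) + (-2)·(1/3) + (-3)·(1/9) = -20/9.
The best pure response is target 2 with expected payoff 5/3.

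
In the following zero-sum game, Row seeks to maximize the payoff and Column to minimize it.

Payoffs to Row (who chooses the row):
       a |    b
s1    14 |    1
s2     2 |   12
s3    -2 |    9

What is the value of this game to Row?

166/23

Row s3 is strictly dominated by row s2, so Row never plays it.
The remaining 2×2 game on (s1, s2) × (a, b) has no saddle point. Let Row play s1 with probability p; indifference gives 14p + 2(1−p) = p + 12(1−p), so p = 10/23.
Similarly Column's optimal q on a is 11/23, and the value is 14·(11/23) + (1)·(12/23) = 166/23.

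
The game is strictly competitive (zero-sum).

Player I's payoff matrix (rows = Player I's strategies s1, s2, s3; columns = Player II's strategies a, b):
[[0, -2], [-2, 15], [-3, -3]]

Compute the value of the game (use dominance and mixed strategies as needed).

Row s3 is strictly dominated by row s1, so Player I never plays it.
The remaining 2×2 game on (s1, s2) × (a, b) has no saddle point. Let Player I play s1 with probability p; indifference gives −2(1−p) = −2p + 15(1−p), so p = 17/19.
Similarly Player II's optimal q on a is 17/19, and the value is 0·(17/19) + (-2)·(2/19) = -4/19.

-4/19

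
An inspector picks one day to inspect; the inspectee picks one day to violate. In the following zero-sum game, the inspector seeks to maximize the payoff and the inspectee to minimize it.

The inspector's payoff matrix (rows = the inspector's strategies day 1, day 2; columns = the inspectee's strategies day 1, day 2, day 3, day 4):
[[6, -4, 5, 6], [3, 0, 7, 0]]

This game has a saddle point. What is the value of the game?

0

Row minima: -4, 0 → the inspector's maximin is 0.
Column maxima: 6, 0, 7, 6 → the inspectee's minimax is 0.
They coincide at (day 2, day 2), so the value is 0.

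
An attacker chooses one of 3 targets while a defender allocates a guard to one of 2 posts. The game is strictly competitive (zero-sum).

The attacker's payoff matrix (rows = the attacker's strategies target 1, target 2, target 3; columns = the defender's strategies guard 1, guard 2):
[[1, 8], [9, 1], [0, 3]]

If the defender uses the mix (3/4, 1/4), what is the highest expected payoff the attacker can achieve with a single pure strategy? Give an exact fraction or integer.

target 1: (1)·(3/4) + (8)·(1/4) = 11/4.
target 2: (9)·(3/4) + (1)·(1/4) = 7.
target 3: (0)·(3/4) + (3)·(1/4) = 3/4.
The best pure response is target 2 with expected payoff 7.

7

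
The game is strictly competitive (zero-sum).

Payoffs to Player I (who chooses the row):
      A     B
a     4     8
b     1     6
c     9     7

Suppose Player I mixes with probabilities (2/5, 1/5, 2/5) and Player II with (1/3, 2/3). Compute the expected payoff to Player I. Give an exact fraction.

Against (1/3, 2/3), each row's expected payoff is a: 20/3; b: 13/3; c: 23/3.
Taking the (2/5, 1/5, 2/5)-weighted average: (2/5)·(20/3) + (1/5)·(13/3) + (2/5)·(23/3) = 33/5.

33/5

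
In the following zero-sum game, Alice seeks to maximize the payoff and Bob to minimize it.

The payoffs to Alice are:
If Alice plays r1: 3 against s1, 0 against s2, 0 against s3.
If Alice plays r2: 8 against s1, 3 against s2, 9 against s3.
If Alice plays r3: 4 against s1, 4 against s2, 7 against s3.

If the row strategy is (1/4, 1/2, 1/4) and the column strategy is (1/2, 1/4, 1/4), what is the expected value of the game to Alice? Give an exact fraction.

Against (1/2, 1/4, 1/4), each row's expected payoff is r1: 3/2; r2: 7; r3: 19/4.
Taking the (1/4, 1/2, 1/4)-weighted average: (1/4)·(3/2) + (1/2)·(7) + (1/4)·(19/4) = 81/16.

81/16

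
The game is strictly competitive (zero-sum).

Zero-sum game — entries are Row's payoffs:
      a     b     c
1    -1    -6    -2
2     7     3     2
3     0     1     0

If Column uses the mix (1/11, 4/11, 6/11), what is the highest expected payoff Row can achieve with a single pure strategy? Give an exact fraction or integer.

1: (-1)·(1/11) + (-6)·(4/11) + (-2)·(6/11) = -37/11.
2: (7)·(1/11) + (3)·(4/11) + (2)·(6/11) = 31/11.
3: (0)·(1/11) + (1)·(4/11) + (0)·(6/11) = 4/11.
The best pure response is 2 with expected payoff 31/11.

31/11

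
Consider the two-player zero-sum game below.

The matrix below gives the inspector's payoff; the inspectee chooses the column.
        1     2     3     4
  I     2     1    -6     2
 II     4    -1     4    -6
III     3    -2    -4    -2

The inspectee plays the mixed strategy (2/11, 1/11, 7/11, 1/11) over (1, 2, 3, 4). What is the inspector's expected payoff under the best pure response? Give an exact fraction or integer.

29/11

I: (2)·(2/11) + (1)·(1/11) + (-6)·(7/11) + (2)·(1/11) = -35/11.
II: (4)·(2/11) + (-1)·(1/11) + (4)·(7/11) + (-6)·(1/11) = 29/11.
III: (3)·(2/11) + (-2)·(1/11) + (-4)·(7/11) + (-2)·(1/11) = -26/11.
The best pure response is II with expected payoff 29/11.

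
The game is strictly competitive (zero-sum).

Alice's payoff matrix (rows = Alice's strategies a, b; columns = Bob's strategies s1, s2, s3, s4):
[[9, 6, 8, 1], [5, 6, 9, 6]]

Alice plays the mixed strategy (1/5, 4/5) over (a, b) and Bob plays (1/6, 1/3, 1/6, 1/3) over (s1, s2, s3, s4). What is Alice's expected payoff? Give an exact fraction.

Against (1/6, 1/3, 1/6, 1/3), each row's expected payoff is a: 31/6; b: 19/3.
Taking the (1/5, 4/5)-weighted average: (1/5)·(31/6) + (4/5)·(19/3) = 61/10.

61/10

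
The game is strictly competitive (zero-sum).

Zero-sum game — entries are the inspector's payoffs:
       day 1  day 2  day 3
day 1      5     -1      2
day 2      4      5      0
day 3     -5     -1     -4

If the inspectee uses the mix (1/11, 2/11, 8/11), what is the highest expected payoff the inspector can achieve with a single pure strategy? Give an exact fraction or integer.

19/11

day 1: (5)·(1/11) + (-1)·(2/11) + (2)·(8/11) = 19/11.
day 2: (4)·(1/11) + (5)·(2/11) + (0)·(8/11) = 14/11.
day 3: (-5)·(1/11) + (-1)·(2/11) + (-4)·(8/11) = -39/11.
The best pure response is day 1 with expected payoff 19/11.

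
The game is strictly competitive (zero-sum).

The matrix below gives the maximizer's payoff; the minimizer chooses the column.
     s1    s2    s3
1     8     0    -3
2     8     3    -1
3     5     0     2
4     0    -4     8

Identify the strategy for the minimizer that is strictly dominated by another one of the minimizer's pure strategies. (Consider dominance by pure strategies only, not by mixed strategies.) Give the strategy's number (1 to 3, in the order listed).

The minimizer prefers columns that give the maximizer less. Compare s1 with s2: 0 < 8, 3 < 8, 0 < 5, -4 < 0.
So s2 strictly dominates s1 for the minimizer; s1 is strictly dominated.

1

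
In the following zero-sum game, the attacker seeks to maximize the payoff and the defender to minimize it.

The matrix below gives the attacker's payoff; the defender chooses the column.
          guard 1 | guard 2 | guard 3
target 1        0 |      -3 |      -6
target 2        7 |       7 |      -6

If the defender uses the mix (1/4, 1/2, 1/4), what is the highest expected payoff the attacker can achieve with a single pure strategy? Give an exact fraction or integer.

15/4

target 1: (0)·(1/4) + (-3)·(1/2) + (-6)·(1/4) = -3.
target 2: (7)·(1/4) + (7)·(1/2) + (-6)·(1/4) = 15/4.
The best pure response is target 2 with expected payoff 15/4.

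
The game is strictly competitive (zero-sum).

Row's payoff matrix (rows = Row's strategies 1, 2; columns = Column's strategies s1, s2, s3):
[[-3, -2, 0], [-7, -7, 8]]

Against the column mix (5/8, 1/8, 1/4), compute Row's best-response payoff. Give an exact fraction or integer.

1: (-3)·(5/8) + (-2)·(1/8) + (0)·(1/4) = -17/8.
2: (-7)·(5/8) + (-7)·(1/8) + (8)·(1/4) = -13/4.
The best pure response is 1 with expected payoff -17/8.

-17/8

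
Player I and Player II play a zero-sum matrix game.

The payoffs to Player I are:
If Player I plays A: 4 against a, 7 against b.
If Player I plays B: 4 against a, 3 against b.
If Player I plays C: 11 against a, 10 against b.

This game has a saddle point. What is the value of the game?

10

Row minima: 4, 3, 10 → Player I's maximin is 10.
Column maxima: 11, 10 → Player II's minimax is 10.
They coincide at (C, b), so the value is 10.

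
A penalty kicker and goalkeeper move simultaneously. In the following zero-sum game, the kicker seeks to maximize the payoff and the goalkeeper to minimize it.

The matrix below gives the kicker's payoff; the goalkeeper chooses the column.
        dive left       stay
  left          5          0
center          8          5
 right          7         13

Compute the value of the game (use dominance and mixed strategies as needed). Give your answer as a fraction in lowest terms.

Row left is strictly dominated by row center, so the kicker never plays it.
The remaining 2×2 game on (center, right) × (dive left, stay) has no saddle point. Let the kicker play center with probability p; indifference gives 8p + 7(1−p) = 5p + 13(1−p), so p = 2/3.
Similarly the goalkeeper's optimal q on dive left is 8/9, and the value is 8·(8/9) + (5)·(1/9) = 23/3.

23/3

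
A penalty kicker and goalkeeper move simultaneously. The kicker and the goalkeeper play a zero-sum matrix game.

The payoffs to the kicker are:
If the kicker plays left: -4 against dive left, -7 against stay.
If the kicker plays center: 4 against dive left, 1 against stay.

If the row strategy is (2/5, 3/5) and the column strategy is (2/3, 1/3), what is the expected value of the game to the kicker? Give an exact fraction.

Against (2/3, 1/3), each row's expected payoff is left: -5; center: 3.
Taking the (2/5, 3/5)-weighted average: (2/5)·(-5) + (3/5)·(3) = -1/5.

-1/5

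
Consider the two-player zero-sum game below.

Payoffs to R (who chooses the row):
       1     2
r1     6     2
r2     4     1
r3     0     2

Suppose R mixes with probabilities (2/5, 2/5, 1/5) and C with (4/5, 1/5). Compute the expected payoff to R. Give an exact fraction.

Against (4/5, 1/5), each row's expected payoff is r1: 26/5; r2: 17/5; r3: 2/5.
Taking the (2/5, 2/5, 1/5)-weighted average: (2/5)·(26/5) + (2/5)·(17/5) + (1/5)·(2/5) = 88/25.

88/25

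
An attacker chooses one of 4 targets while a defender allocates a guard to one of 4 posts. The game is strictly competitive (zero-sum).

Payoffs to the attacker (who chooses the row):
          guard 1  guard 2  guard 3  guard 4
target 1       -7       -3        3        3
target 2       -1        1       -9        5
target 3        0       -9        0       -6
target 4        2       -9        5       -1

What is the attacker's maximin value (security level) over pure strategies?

-7

The worst-case payoff for each row is target 1: -7, target 2: -9, target 3: -9, target 4: -9.
The best of these is -7.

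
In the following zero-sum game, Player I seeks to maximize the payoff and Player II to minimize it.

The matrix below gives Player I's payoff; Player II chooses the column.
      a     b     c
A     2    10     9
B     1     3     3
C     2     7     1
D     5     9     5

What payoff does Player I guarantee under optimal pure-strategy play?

5

Row minima: 2, 1, 1, 5 → Player I's maximin is 5.
Column maxima: 5, 10, 9 → Player II's minimax is 5.
They coincide at (D, a), so the value is 5.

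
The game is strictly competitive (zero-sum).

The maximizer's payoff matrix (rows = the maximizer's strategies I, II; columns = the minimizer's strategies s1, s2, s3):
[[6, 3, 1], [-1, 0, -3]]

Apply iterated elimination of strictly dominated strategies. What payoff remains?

Row II is strictly dominated by row I (6>-1, 3>0, 1>-3); eliminate II.
Column s2 is strictly dominated by s3 for the minimizer (1<3); eliminate s2.
Column s1 is strictly dominated by s3 for the minimizer (1<6); eliminate s1.
Only (I, s3) remains, with payoff 1.

1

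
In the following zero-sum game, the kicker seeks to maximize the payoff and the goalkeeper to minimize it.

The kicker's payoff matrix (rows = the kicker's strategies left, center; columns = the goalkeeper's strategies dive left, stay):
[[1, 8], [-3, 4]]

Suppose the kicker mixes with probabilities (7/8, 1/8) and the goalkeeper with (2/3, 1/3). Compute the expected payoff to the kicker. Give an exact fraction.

17/6

Against (2/3, 1/3), each row's expected payoff is left: 10/3; center: -2/3.
Taking the (7/8, 1/8)-weighted average: (7/8)·(10/3) + (1/8)·(-2/3) = 17/6.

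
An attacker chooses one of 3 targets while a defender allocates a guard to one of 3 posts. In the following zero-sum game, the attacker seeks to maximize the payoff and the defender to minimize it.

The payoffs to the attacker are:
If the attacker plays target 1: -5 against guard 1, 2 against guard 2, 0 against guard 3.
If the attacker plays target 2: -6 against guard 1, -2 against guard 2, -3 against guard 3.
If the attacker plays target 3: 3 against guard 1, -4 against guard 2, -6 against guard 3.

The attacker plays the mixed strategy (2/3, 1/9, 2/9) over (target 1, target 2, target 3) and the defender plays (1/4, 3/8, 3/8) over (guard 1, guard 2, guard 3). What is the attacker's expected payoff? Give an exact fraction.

Against (1/4, 3/8, 3/8), each row's expected payoff is target 1: -1/2; target 2: -27/8; target 3: -3.
Taking the (2/3, 1/9, 2/9)-weighted average: (2/3)·(-1/2) + (1/9)·(-27/8) + (2/9)·(-3) = -11/8.

-11/8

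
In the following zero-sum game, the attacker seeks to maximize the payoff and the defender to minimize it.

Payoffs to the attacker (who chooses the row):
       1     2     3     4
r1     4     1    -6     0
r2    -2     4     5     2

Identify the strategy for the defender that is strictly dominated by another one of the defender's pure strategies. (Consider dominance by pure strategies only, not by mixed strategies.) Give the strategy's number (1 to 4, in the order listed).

The defender prefers columns that give the attacker less. Compare 2 with 4: 0 < 1, 2 < 4.
So 4 strictly dominates 2 for the defender; 2 is strictly dominated.

2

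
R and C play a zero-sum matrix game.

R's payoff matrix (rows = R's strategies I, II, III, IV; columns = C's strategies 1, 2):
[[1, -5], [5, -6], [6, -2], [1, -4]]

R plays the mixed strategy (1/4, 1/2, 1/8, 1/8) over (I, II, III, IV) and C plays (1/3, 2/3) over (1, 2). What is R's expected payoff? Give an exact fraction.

Against (1/3, 2/3), each row's expected payoff is I: -3; II: -7/3; III: 2/3; IV: -7/3.
Taking the (1/4, 1/2, 1/8, 1/8)-weighted average: (1/4)·(-3) + (1/2)·(-7/3) + (1/8)·(2/3) + (1/8)·(-7/3) = -17/8.

-17/8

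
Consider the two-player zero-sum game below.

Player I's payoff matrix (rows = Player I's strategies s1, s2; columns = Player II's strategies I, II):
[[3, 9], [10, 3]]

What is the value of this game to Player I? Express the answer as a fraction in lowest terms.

81/13

Row minima are 3 and 3, so Player I's maximin is 3; column maxima are 10 and 9, so Player II's minimax is 9. These differ, so the equilibrium is in mixed strategies.
Let Player I play s1 with probability p. Player II is indifferent when 3p + 10(1−p) = 9p + 3(1−p), giving p = 7/13.
Let Player II play I with probability q. Player I is indifferent when 3q + 9(1−q) = 10q + 3(1−q), giving q = 6/13.
The value is 3·(6/13) + (9)·(7/13) = 81/13.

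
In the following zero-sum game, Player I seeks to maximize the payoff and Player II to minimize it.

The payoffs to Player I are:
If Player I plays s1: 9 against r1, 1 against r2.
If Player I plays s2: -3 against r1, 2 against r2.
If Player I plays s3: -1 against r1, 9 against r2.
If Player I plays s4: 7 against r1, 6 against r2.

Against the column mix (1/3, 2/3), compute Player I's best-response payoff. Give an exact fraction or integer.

s1: (9)·(1/3) + (1)·(2/3) = 11/3.
s2: (-3)·(1/3) + (2)·(2/3) = 1/3.
s3: (-1)·(1/3) + (9)·(2/3) = 17/3.
s4: (7)·(1/3) + (6)·(2/3) = 19/3.
The best pure response is s4 with expected payoff 19/3.

19/3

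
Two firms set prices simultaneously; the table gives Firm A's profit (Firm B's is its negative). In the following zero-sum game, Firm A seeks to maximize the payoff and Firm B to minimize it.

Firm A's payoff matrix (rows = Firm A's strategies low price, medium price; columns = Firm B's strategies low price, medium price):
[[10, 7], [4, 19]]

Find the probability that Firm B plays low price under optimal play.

Row minima are 7 and 4, so Firm A's maximin is 7; column maxima are 10 and 19, so Firm B's minimax is 10. These differ, so the equilibrium is in mixed strategies.
Let Firm B play low price with probability q. Firm A is indifferent when 10q + 7(1−q) = 4q + 19(1−q), giving q = 2/3.

2/3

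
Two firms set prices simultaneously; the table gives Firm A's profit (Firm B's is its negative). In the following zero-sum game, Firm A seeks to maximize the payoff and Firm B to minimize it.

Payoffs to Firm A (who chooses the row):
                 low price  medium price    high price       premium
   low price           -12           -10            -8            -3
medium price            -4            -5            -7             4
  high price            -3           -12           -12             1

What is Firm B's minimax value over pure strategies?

-7

The worst case (largest entry) in each column is low price: -3, medium price: -5, high price: -7, premium: 4.
The best (smallest) of these is -7.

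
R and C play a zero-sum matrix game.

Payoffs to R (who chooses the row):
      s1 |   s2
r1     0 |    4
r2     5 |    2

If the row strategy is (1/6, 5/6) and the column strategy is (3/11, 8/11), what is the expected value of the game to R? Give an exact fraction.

Against (3/11, 8/11), each row's expected payoff is r1: 32/11; r2: 31/11.
Taking the (1/6, 5/6)-weighted average: (1/6)·(32/11) + (5/6)·(31/11) = 17/6.

17/6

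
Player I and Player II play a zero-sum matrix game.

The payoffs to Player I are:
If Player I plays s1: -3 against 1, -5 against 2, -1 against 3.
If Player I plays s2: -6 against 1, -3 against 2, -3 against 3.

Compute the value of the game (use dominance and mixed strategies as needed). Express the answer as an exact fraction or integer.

-21/5

Column 3 is strictly dominated by 1 for Player II (it gives Player I more in every row).
The remaining 2×2 game on (s1, s2) × (1, 2) has no saddle point. Let Player I play s1 with probability p; indifference gives −3p − 6(1−p) = −5p − 3(1−p), so p = 3/5.
Similarly Player II's optimal q on 1 is 2/5, and the value is -3·(2/5) + (-5)·(3/5) = -21/5.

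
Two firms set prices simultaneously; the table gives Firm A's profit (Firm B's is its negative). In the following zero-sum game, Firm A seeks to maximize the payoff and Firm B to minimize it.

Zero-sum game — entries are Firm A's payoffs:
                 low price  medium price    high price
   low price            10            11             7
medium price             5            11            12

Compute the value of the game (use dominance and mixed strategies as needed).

17/2

Column medium price is strictly dominated by low price for Firm B (it gives Firm A more in every row).
The remaining 2×2 game on (low price, medium price) × (low price, high price) has no saddle point. Let Firm A play low price with probability p; indifference gives 10p + 5(1−p) = 7p + 12(1−p), so p = 7/10.
Similarly Firm B's optimal q on low price is 1/2, and the value is 10·(1/2) + (7)·(1/2) = 17/2.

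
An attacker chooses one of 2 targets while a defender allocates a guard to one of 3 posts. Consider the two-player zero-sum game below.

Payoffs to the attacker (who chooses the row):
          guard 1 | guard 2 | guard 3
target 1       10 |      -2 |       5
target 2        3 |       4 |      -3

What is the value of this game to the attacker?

Column guard 1 is strictly dominated by guard 3 for the defender (it gives the attacker more in every row).
The remaining 2×2 game on (target 1, target 2) × (guard 2, guard 3) has no saddle point. Let the attacker play target 1 with probability p; indifference gives −2p + 4(1−p) = 5p − 3(1−p), so p = 1/2.
Similarly the defender's optimal q on guard 2 is 4/7, and the value is -2·(4/7) + (5)·(3/7) = 1.

1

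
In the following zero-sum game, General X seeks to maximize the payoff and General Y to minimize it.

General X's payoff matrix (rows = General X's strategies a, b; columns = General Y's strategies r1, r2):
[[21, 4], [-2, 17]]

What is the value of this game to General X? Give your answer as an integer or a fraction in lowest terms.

Row minima are 4 and -2, so General X's maximin is 4; column maxima are 21 and 17, so General Y's minimax is 17. These differ, so the equilibrium is in mixed strategies.
Let General X play a with probability p. General Y is indifferent when 21p − 2(1−p) = 4p + 17(1−p), giving p = 19/36.
Let General Y play r1 with probability q. General X is indifferent when 21q + 4(1−q) = −2q + 17(1−q), giving q = 13/36.
The value is 21·(13/36) + (4)·(23/36) = 365/36.

365/36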